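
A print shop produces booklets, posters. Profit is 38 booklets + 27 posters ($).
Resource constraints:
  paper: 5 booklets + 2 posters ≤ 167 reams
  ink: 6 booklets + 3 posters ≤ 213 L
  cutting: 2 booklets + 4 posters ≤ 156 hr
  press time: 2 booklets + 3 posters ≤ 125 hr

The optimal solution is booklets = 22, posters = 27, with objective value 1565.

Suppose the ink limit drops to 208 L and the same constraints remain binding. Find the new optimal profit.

1540

At the optimum: paper uses 164 of 167 (slack = 3); ink uses 213 of 213 (binding); cutting uses 152 of 156 (slack = 4); press time uses 125 of 125 (binding).
Slack constraints have shadow price 0 (complementary slackness).
The binding rows give the dual system: 6·y_ink + 2·y_press time = 38 and 3·y_ink + 3·y_press time = 27.
This yields shadow prices y_ink = 5, y_press time = 4.
Δz = y_ink·Δb = 5 × (-5) = -25, so new z* = 1565 − 25 = 1540.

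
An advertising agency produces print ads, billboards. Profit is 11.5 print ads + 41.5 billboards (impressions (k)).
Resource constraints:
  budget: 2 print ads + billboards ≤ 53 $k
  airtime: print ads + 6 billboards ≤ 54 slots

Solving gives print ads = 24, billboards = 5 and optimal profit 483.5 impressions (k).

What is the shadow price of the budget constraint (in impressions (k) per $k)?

2.5

Check each constraint at x*: budget 53/53 (tight); airtime 54/54 (tight).
Dual feasibility on the basic columns requires 2·y_budget + 1·y_airtime = 11.5, 1·y_budget + 6·y_airtime = 41.5.
→ y_budget = 2.5 and y_airtime = 6.5.
Shadow price of budget = 2.5.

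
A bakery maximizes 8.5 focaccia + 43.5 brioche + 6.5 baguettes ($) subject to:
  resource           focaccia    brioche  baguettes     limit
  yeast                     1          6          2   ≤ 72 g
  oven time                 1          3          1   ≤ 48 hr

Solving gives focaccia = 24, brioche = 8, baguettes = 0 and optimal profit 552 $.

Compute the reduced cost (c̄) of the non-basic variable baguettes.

-8

At the optimum: yeast uses 72 of 72 (binding); oven time uses 48 of 48 (binding).
Dual feasibility on the basic columns requires 1·y_yeast + 1·y_oven time = 8.5, 6·y_yeast + 3·y_oven time = 43.5.
This yields shadow prices y_yeast = 6, y_oven time = 2.5.
Reduced cost of baguettes: c₃ − yᵀa₃ = 6.5 − (6·2 + 2.5·1) = 6.5 − 14.5 = -8.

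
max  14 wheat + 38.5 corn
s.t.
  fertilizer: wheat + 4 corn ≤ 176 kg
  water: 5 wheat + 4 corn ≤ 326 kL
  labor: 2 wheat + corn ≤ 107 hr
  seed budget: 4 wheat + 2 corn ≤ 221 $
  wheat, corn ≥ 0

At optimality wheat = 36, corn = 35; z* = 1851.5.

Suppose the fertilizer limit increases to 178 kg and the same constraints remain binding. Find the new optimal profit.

Binding: fertilizer and labor. Non-binding: water (6 unused), seed budget (7 unused).
Slack constraints have shadow price 0 (complementary slackness).
The binding rows give the dual system: 1·y_fertilizer + 2·y_labor = 14 and 4·y_fertilizer + 1·y_labor = 38.5.
This yields shadow prices y_fertilizer = 9, y_labor = 2.5.
Δz = y_fertilizer·Δb = 9 × (2) = 18, so new z* = 1851.5 + 18 = 1869.5.

1869.5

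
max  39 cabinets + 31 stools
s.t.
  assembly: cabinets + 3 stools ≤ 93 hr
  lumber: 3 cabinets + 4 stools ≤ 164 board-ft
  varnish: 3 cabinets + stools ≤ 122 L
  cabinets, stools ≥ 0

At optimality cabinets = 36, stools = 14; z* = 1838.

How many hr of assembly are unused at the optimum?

assembly used = 1·36 + 3·14 = 78; slack = 93 − 78 = 15.

15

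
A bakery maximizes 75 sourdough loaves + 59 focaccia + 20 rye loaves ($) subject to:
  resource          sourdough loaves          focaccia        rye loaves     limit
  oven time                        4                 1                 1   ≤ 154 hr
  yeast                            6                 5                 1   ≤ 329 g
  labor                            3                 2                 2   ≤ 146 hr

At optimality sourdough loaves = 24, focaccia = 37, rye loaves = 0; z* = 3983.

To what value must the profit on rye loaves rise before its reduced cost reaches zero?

23

At the optimum: oven time uses 133 of 154 (slack = 21); yeast uses 329 of 329 (binding); labor uses 146 of 146 (binding).
Slack constraints have shadow price 0 (complementary slackness).
The binding rows give the dual system: 6·y_yeast + 3·y_labor = 75 and 5·y_yeast + 2·y_labor = 59.
This yields shadow prices y_yeast = 9, y_labor = 7.
rye loaves enters the basis when its profit ≥ yᵀa₃ = 9·1 + 7·2 = 23.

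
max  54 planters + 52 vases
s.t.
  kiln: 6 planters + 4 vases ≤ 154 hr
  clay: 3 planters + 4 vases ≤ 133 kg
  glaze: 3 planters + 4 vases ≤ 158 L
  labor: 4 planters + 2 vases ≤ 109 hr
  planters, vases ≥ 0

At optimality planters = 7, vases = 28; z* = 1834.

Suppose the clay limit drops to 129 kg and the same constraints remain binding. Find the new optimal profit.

1802

Binding: kiln and clay. Non-binding: glaze (25 unused), labor (25 unused).
By complementary slackness, y = 0 for the non-binding constraints.
The binding rows give the dual system: 6·y_kiln + 3·y_clay = 54 and 4·y_kiln + 4·y_clay = 52.
Solving: y_kiln = 5, y_clay = 8.
Δz = y_clay·Δb = 8 × (-4) = -32, so new z* = 1834 − 32 = 1802.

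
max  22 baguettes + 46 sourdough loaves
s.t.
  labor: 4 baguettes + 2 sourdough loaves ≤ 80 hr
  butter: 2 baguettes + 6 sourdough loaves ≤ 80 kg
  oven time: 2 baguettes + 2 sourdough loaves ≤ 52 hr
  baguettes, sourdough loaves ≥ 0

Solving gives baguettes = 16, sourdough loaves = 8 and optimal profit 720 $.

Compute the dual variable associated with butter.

At the optimum: labor uses 80 of 80 (binding); butter uses 80 of 80 (binding); oven time uses 48 of 52 (slack = 4).
By complementary slackness, y = 0 for the non-binding constraint.
From A_Bᵀ y = c: 4·y_labor + 2·y_butter = 22; 2·y_labor + 6·y_butter = 46.
→ y_labor = 2 and y_butter = 7.
Shadow price of butter = 7.

7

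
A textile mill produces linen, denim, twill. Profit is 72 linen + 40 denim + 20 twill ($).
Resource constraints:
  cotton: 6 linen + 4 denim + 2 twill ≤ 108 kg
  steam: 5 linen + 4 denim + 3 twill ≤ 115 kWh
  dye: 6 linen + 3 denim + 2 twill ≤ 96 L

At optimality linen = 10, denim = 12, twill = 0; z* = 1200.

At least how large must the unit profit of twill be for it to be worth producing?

24

Check each constraint at x*: cotton 108/108 (tight); steam 98/115 (slack 17); dye 96/96 (tight).
Since steam is not tight, its dual is 0.
From A_Bᵀ y = c: 6·y_cotton + 6·y_dye = 72; 4·y_cotton + 3·y_dye = 40.
Solving: y_cotton = 4, y_dye = 8.
twill enters the basis when its profit ≥ yᵀa₃ = 4·2 + 8·2 = 24.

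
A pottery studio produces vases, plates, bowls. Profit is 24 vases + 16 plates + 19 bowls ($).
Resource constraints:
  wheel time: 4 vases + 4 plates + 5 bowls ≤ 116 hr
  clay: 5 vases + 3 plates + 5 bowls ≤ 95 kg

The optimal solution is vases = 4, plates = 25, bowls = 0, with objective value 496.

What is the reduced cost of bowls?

-6

Check each constraint at x*: wheel time 116/116 (tight); clay 95/95 (tight).
From A_Bᵀ y = c: 4·y_wheel time + 5·y_clay = 24; 4·y_wheel time + 3·y_clay = 16.
This yields shadow prices y_wheel time = 1, y_clay = 4.
Reduced cost of bowls: c₃ − yᵀa₃ = 19 − (1·5 + 4·5) = 19 − 25 = -6.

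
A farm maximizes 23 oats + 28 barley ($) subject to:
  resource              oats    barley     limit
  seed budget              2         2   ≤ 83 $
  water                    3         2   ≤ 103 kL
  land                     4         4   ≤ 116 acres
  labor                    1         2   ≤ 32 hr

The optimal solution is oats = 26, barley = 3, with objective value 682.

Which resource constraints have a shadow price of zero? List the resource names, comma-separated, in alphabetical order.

seed budget, water

seed budget: 58/83 (slack 25)
water: 84/103 (slack 19)
land: 116/116 (binding)
labor: 32/32 (binding)
By complementary slackness, a constraint with positive slack has shadow price 0 → seed budget, water.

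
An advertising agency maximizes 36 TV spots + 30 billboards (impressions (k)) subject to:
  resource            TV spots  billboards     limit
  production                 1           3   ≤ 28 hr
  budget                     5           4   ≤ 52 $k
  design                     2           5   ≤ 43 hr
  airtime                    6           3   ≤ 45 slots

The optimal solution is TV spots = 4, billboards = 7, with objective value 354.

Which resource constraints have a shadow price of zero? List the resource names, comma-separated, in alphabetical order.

budget, production

production: 25/28 (slack 3)
budget: 48/52 (slack 4)
design: 43/43 (binding)
airtime: 45/45 (binding)
By complementary slackness, a constraint with positive slack has shadow price 0 → budget, production.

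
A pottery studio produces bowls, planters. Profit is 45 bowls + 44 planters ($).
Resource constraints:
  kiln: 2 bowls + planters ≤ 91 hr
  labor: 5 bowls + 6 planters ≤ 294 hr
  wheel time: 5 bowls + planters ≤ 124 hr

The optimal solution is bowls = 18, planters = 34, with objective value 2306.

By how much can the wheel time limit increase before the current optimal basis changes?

Binding constraints: labor, wheel time. The basis is B = [[5,6],[5,1]] with det -25.
Per unit increase in wheel time, x* moves by d = (0.24, -0.2).
The basis stays optimal until kiln becomes binding; allowable increase = 75 hr.

75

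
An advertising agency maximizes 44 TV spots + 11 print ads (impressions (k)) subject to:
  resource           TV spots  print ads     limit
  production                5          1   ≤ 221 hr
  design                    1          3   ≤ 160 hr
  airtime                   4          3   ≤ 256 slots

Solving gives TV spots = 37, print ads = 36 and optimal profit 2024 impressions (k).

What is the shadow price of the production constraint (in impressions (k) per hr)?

8

At the optimum: production uses 221 of 221 (binding); design uses 145 of 160 (slack = 15); airtime uses 256 of 256 (binding).
Slack constraints have shadow price 0 (complementary slackness).
Dual feasibility on the basic columns requires 5·y_production + 4·y_airtime = 44, 1·y_production + 3·y_airtime = 11.
Solving: y_production = 8, y_airtime = 1.
Shadow price of production = 8.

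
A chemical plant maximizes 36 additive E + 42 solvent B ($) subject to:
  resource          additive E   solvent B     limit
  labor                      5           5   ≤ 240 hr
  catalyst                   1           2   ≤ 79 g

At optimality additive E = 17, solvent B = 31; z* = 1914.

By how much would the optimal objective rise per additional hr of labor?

6

Check each constraint at x*: labor 240/240 (tight); catalyst 79/79 (tight).
Dual feasibility on the basic columns requires 5·y_labor + 1·y_catalyst = 36, 5·y_labor + 2·y_catalyst = 42.
→ y_labor = 6 and y_catalyst = 6.
Shadow price of labor = 6.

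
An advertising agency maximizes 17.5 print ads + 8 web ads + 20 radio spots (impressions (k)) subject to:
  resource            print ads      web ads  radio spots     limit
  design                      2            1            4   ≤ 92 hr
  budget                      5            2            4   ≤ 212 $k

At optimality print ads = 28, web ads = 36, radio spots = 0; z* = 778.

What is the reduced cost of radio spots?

-6

Check each constraint at x*: design 92/92 (tight); budget 212/212 (tight).
From A_Bᵀ y = c: 2·y_design + 5·y_budget = 17.5; 1·y_design + 2·y_budget = 8.
→ y_design = 5 and y_budget = 1.5.
Reduced cost of radio spots: c₃ − yᵀa₃ = 20 − (5·4 + 1.5·4) = 20 − 26 = -6.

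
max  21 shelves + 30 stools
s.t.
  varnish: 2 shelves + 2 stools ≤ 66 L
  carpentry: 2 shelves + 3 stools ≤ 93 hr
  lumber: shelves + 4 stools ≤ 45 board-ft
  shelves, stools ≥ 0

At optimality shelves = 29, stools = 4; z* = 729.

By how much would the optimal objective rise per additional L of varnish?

At the optimum: varnish uses 66 of 66 (binding); carpentry uses 70 of 93 (slack = 23); lumber uses 45 of 45 (binding).
By complementary slackness, y = 0 for the non-binding constraint.
From A_Bᵀ y = c: 2·y_varnish + 1·y_lumber = 21; 2·y_varnish + 4·y_lumber = 30.
This yields shadow prices y_varnish = 9, y_lumber = 3.
Shadow price of varnish = 9.

9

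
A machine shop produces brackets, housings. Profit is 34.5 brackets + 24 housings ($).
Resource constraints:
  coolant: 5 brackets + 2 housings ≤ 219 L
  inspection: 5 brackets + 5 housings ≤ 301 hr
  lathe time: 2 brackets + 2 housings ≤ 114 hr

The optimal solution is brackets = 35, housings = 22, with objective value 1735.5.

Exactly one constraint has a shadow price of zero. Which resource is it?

coolant: 219/219 (binding)
inspection: 285/301 (slack 16)
lathe time: 114/114 (binding)
By complementary slackness, a constraint with positive slack has shadow price 0 → inspection.

inspection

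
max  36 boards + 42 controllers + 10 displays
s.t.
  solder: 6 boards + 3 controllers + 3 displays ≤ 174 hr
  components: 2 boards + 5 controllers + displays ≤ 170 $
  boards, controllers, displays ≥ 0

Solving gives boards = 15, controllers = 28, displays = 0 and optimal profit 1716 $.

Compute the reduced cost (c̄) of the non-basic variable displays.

Check each constraint at x*: solder 174/174 (tight); components 170/170 (tight).
Dual feasibility on the basic columns requires 6·y_solder + 2·y_components = 36, 3·y_solder + 5·y_components = 42.
→ y_solder = 4 and y_components = 6.
Reduced cost of displays: c₃ − yᵀa₃ = 10 − (4·3 + 6·1) = 10 − 18 = -8.

-8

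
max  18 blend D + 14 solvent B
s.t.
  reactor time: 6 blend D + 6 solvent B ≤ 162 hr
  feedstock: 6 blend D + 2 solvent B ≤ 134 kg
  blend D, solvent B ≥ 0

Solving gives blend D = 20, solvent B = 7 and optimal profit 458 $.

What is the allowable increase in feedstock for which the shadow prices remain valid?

28

Binding constraints: reactor time, feedstock. The basis is B = [[6,6],[6,2]] with det -24.
Per unit increase in feedstock, x* moves by d = (0.25, -0.25).
The basis stays optimal until solvent B reaches 0; allowable increase = 28 kg.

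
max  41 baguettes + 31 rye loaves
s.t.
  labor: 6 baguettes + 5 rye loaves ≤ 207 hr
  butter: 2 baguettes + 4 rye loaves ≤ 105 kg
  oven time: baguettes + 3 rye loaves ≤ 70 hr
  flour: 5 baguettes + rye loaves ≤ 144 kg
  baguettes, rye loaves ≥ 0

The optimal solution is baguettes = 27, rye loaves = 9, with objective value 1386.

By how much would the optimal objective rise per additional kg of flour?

1

Check each constraint at x*: labor 207/207 (tight); butter 90/105 (slack 15); oven time 54/70 (slack 16); flour 144/144 (tight).
Slack constraints have shadow price 0 (complementary slackness).
From A_Bᵀ y = c: 6·y_labor + 5·y_flour = 41; 5·y_labor + 1·y_flour = 31.
→ y_labor = 6 and y_flour = 1.
Shadow price of flour = 1.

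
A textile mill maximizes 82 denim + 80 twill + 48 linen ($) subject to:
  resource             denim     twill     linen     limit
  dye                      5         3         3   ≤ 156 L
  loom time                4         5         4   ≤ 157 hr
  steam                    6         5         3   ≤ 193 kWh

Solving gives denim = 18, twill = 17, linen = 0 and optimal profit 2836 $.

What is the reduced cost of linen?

At the optimum: dye uses 141 of 156 (slack = 15); loom time uses 157 of 157 (binding); steam uses 193 of 193 (binding).
Since dye is not tight, its dual is 0.
From A_Bᵀ y = c: 4·y_loom time + 6·y_steam = 82; 5·y_loom time + 5·y_steam = 80.
Solving: y_loom time = 7, y_steam = 9.
Reduced cost of linen: c₃ − yᵀa₃ = 48 − (7·4 + 9·3) = 48 − 55 = -7.

-7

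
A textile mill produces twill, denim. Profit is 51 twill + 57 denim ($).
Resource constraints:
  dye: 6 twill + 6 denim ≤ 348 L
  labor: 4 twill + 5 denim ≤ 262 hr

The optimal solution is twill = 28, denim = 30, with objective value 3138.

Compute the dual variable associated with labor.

6

Check each constraint at x*: dye 348/348 (tight); labor 262/262 (tight).
Dual feasibility on the basic columns requires 6·y_dye + 4·y_labor = 51, 6·y_dye + 5·y_labor = 57.
→ y_dye = 4.5 and y_labor = 6.
Shadow price of labor = 6.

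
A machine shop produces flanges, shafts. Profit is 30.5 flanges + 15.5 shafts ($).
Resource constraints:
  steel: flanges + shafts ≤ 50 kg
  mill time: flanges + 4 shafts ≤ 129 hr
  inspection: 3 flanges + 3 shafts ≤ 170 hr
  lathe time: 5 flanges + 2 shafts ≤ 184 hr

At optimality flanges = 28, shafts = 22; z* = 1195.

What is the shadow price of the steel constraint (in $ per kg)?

5.5

At the optimum: steel uses 50 of 50 (binding); mill time uses 116 of 129 (slack = 13); inspection uses 150 of 170 (slack = 20); lathe time uses 184 of 184 (binding).
By complementary slackness, y = 0 for the non-binding constraints.
Dual feasibility on the basic columns requires 1·y_steel + 5·y_lathe time = 30.5, 1·y_steel + 2·y_lathe time = 15.5.
→ y_steel = 5.5 and y_lathe time = 5.
Shadow price of steel = 5.5.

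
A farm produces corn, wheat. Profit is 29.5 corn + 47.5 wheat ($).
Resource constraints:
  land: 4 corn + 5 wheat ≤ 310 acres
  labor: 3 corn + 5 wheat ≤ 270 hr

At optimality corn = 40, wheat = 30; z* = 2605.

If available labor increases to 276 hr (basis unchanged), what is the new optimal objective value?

2656

Check each constraint at x*: land 310/310 (tight); labor 270/270 (tight).
Dual feasibility on the basic columns requires 4·y_land + 3·y_labor = 29.5, 5·y_land + 5·y_labor = 47.5.
Solving: y_land = 1, y_labor = 8.5.
Δz = y_labor·Δb = 8.5 × (6) = 51, so new z* = 2605 + 51 = 2656.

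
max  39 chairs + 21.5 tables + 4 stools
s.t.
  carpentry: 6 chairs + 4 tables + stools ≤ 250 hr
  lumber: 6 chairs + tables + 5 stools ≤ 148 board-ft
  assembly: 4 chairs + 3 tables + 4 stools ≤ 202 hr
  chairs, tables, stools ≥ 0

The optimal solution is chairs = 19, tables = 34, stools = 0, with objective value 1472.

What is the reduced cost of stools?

Binding: carpentry and lumber. Non-binding: assembly (24 unused).
Since assembly is not tight, its dual is 0.
Dual feasibility on the basic columns requires 6·y_carpentry + 6·y_lumber = 39, 4·y_carpentry + 1·y_lumber = 21.5.
This yields shadow prices y_carpentry = 5, y_lumber = 1.5.
Reduced cost of stools: c₃ − yᵀa₃ = 4 − (5·1 + 1.5·5) = 4 − 12.5 = -8.5.

-8.5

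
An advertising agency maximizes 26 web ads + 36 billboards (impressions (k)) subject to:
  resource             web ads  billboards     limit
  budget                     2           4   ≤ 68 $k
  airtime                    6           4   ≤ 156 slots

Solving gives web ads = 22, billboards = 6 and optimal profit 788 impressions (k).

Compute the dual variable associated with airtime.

Check each constraint at x*: budget 68/68 (tight); airtime 156/156 (tight).
The binding rows give the dual system: 2·y_budget + 6·y_airtime = 26 and 4·y_budget + 4·y_airtime = 36.
→ y_budget = 7 and y_airtime = 2.
Shadow price of airtime = 2.

2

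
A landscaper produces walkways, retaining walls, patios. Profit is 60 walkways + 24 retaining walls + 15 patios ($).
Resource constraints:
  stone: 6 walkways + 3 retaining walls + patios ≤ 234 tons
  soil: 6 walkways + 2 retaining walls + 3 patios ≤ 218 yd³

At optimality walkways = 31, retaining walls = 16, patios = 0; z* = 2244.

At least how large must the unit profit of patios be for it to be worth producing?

At the optimum: stone uses 234 of 234 (binding); soil uses 218 of 218 (binding).
The binding rows give the dual system: 6·y_stone + 6·y_soil = 60 and 3·y_stone + 2·y_soil = 24.
This yields shadow prices y_stone = 4, y_soil = 6.
patios enters the basis when its profit ≥ yᵀa₃ = 4·1 + 6·3 = 22.

22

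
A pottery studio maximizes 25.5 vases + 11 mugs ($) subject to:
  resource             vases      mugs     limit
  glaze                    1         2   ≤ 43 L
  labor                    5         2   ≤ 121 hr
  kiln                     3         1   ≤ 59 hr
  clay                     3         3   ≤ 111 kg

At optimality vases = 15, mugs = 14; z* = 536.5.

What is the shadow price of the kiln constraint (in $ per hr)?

8

At the optimum: glaze uses 43 of 43 (binding); labor uses 103 of 121 (slack = 18); kiln uses 59 of 59 (binding); clay uses 87 of 111 (slack = 24).
Since labor, clay are not tight, their duals are 0.
From A_Bᵀ y = c: 1·y_glaze + 3·y_kiln = 25.5; 2·y_glaze + 1·y_kiln = 11.
→ y_glaze = 1.5 and y_kiln = 8.
Shadow price of kiln = 8.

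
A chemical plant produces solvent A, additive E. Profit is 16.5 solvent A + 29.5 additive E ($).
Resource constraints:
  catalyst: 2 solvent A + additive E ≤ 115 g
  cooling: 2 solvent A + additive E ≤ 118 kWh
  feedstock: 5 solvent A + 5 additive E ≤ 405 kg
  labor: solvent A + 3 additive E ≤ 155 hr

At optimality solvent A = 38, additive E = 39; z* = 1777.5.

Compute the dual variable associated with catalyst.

Binding: catalyst and labor. Non-binding: cooling (3 unused), feedstock (20 unused).
By complementary slackness, y = 0 for the non-binding constraints.
Dual feasibility on the basic columns requires 2·y_catalyst + 1·y_labor = 16.5, 1·y_catalyst + 3·y_labor = 29.5.
This yields shadow prices y_catalyst = 4, y_labor = 8.5.
Shadow price of catalyst = 4.

4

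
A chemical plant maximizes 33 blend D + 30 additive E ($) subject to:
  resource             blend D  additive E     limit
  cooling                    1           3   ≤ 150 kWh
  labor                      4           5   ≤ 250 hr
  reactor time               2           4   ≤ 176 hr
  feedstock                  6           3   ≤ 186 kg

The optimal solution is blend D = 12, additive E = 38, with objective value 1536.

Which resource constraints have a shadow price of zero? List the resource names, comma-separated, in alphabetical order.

cooling, labor

cooling: 126/150 (slack 24)
labor: 238/250 (slack 12)
reactor time: 176/176 (binding)
feedstock: 186/186 (binding)
By complementary slackness, a constraint with positive slack has shadow price 0 → cooling, labor.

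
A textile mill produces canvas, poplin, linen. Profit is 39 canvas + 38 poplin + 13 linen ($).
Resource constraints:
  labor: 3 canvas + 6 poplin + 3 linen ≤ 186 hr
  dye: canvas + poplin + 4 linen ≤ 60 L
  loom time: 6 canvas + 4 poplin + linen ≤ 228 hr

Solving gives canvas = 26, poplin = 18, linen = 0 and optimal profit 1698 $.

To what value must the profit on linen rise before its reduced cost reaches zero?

14

Binding: labor and loom time. Non-binding: dye (16 unused).
Slack constraints have shadow price 0 (complementary slackness).
Dual feasibility on the basic columns requires 3·y_labor + 6·y_loom time = 39, 6·y_labor + 4·y_loom time = 38.
This yields shadow prices y_labor = 3, y_loom time = 5.
linen enters the basis when its profit ≥ yᵀa₃ = 3·3 + 5·1 = 14.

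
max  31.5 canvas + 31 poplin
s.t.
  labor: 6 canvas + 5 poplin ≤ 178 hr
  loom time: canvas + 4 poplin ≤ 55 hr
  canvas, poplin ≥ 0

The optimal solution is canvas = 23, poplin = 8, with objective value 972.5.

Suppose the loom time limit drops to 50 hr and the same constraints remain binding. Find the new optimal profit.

965

Both labor and loom time are binding at x*.
The binding rows give the dual system: 6·y_labor + 1·y_loom time = 31.5 and 5·y_labor + 4·y_loom time = 31.
Solving: y_labor = 5, y_loom time = 1.5.
Δz = y_loom time·Δb = 1.5 × (-5) = -7.5, so new z* = 972.5 − 7.5 = 965.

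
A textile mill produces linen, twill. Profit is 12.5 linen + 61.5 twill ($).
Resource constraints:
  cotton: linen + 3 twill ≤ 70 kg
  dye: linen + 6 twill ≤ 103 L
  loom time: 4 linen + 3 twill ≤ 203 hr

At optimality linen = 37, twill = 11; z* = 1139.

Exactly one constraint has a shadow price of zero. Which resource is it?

loom time

cotton: 70/70 (binding)
dye: 103/103 (binding)
loom time: 181/203 (slack 22)
By complementary slackness, a constraint with positive slack has shadow price 0 → loom time.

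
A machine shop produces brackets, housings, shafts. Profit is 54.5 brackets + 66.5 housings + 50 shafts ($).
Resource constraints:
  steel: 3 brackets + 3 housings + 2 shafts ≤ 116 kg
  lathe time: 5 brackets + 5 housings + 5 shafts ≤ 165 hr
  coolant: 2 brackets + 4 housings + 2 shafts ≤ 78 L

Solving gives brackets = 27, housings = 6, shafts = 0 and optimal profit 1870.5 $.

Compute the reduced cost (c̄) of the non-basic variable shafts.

At the optimum: steel uses 99 of 116 (slack = 17); lathe time uses 165 of 165 (binding); coolant uses 78 of 78 (binding).
By complementary slackness, y = 0 for the non-binding constraint.
From A_Bᵀ y = c: 5·y_lathe time + 2·y_coolant = 54.5; 5·y_lathe time + 4·y_coolant = 66.5.
This yields shadow prices y_lathe time = 8.5, y_coolant = 6.
Reduced cost of shafts: c₃ − yᵀa₃ = 50 − (8.5·5 + 6·2) = 50 − 54.5 = -4.5.

-4.5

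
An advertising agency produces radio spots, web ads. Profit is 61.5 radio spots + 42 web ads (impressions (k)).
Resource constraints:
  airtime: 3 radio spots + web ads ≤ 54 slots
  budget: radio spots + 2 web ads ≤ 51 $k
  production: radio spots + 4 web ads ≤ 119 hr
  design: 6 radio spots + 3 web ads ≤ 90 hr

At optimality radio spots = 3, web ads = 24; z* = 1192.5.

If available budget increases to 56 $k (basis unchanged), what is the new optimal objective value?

1230

Check each constraint at x*: airtime 33/54 (slack 21); budget 51/51 (tight); production 99/119 (slack 20); design 90/90 (tight).
Since airtime, production are not tight, their duals are 0.
From A_Bᵀ y = c: 1·y_budget + 6·y_design = 61.5; 2·y_budget + 3·y_design = 42.
This yields shadow prices y_budget = 7.5, y_design = 9.
Δz = y_budget·Δb = 7.5 × (5) = 37.5, so new z* = 1192.5 + 37.5 = 1230.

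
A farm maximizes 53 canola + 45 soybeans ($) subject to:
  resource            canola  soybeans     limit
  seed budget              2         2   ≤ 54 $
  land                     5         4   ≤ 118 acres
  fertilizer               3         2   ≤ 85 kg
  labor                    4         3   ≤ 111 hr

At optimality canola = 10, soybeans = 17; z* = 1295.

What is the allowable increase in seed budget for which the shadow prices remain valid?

Binding constraints: seed budget, land. The basis is B = [[2,2],[5,4]] with det -2.
Per unit increase in seed budget, x* moves by d = (-2, 2.5).
The basis stays optimal until canola reaches 0; allowable increase = 5 $.

5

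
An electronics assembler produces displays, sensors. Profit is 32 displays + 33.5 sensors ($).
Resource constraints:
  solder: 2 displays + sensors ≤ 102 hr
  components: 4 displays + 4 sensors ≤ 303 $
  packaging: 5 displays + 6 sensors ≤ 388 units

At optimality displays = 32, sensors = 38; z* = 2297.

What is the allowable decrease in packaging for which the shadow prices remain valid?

133

Binding constraints: solder, packaging. The basis is B = [[2,1],[5,6]] with det 7.
Per unit decrease in packaging, x* moves by d = (0.1429, -0.2857).
The basis stays optimal until sensors reaches 0; allowable decrease = 133 units.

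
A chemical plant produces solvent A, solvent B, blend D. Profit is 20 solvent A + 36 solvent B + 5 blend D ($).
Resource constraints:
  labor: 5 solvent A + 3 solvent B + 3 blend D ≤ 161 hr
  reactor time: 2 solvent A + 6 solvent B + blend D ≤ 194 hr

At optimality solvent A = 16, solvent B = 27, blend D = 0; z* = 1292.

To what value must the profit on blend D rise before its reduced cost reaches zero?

At the optimum: labor uses 161 of 161 (binding); reactor time uses 194 of 194 (binding).
The binding rows give the dual system: 5·y_labor + 2·y_reactor time = 20 and 3·y_labor + 6·y_reactor time = 36.
→ y_labor = 2 and y_reactor time = 5.
blend D enters the basis when its profit ≥ yᵀa₃ = 2·3 + 5·1 = 11.

11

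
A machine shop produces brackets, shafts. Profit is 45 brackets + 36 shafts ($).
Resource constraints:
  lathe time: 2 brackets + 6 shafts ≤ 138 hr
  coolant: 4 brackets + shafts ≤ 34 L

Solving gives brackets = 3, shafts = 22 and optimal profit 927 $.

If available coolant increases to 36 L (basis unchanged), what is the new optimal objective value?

Both lathe time and coolant are binding at x*.
From A_Bᵀ y = c: 2·y_lathe time + 4·y_coolant = 45; 6·y_lathe time + 1·y_coolant = 36.
This yields shadow prices y_lathe time = 4.5, y_coolant = 9.
Δz = y_coolant·Δb = 9 × (2) = 18, so new z* = 927 + 18 = 945.

945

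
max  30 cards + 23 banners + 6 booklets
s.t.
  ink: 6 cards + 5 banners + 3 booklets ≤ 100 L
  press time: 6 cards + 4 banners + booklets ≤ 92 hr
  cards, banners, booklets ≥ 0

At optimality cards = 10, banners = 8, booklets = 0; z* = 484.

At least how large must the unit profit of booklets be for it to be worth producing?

Both ink and press time are binding at x*.
Dual feasibility on the basic columns requires 6·y_ink + 6·y_press time = 30, 5·y_ink + 4·y_press time = 23.
This yields shadow prices y_ink = 3, y_press time = 2.
booklets enters the basis when its profit ≥ yᵀa₃ = 3·3 + 2·1 = 11.

11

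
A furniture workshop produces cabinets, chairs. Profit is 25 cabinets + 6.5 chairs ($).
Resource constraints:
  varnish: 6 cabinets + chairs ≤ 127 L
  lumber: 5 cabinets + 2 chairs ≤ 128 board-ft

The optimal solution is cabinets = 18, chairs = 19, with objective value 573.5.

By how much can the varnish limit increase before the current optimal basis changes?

26.6

Binding constraints: varnish, lumber. The basis is B = [[6,1],[5,2]] with det 7.
Per unit increase in varnish, x* moves by d = (0.2857, -0.7143).
The basis stays optimal until chairs reaches 0; allowable increase = 26.6 L.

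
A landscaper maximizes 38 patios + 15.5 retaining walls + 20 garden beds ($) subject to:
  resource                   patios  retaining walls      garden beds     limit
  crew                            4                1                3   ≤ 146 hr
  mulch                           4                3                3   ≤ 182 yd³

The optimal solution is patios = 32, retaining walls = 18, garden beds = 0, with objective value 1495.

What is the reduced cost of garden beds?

-8.5

Check each constraint at x*: crew 146/146 (tight); mulch 182/182 (tight).
Dual feasibility on the basic columns requires 4·y_crew + 4·y_mulch = 38, 1·y_crew + 3·y_mulch = 15.5.
Solving: y_crew = 6.5, y_mulch = 3.
Reduced cost of garden beds: c₃ − yᵀa₃ = 20 − (6.5·3 + 3·3) = 20 − 28.5 = -8.5.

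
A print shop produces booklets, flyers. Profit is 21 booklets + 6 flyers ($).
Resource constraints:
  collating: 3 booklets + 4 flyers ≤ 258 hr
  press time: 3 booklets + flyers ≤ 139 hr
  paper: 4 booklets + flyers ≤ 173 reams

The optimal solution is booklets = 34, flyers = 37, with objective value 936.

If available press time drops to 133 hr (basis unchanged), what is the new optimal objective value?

Check each constraint at x*: collating 250/258 (slack 8); press time 139/139 (tight); paper 173/173 (tight).
Since collating is not tight, its dual is 0.
The binding rows give the dual system: 3·y_press time + 4·y_paper = 21 and 1·y_press time + 1·y_paper = 6.
→ y_press time = 3 and y_paper = 3.
Δz = y_press time·Δb = 3 × (-6) = -18, so new z* = 936 − 18 = 918.

918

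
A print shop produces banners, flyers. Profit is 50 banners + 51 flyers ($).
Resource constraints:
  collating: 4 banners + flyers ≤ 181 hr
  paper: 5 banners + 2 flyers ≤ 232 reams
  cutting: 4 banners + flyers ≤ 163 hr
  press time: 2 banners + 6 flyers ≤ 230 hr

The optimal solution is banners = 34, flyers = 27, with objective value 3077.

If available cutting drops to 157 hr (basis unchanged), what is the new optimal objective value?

3023

At the optimum: collating uses 163 of 181 (slack = 18); paper uses 224 of 232 (slack = 8); cutting uses 163 of 163 (binding); press time uses 230 of 230 (binding).
By complementary slackness, y = 0 for the non-binding constraints.
From A_Bᵀ y = c: 4·y_cutting + 2·y_press time = 50; 1·y_cutting + 6·y_press time = 51.
Solving: y_cutting = 9, y_press time = 7.
Δz = y_cutting·Δb = 9 × (-6) = -54, so new z* = 3077 − 54 = 3023.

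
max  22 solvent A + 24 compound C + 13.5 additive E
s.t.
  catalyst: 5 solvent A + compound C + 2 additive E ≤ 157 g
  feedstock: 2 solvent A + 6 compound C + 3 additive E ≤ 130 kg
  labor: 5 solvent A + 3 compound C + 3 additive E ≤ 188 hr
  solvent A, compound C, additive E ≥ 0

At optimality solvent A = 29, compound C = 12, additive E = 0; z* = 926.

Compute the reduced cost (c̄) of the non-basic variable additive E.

-3

At the optimum: catalyst uses 157 of 157 (binding); feedstock uses 130 of 130 (binding); labor uses 181 of 188 (slack = 7).
Slack constraints have shadow price 0 (complementary slackness).
The binding rows give the dual system: 5·y_catalyst + 2·y_feedstock = 22 and 1·y_catalyst + 6·y_feedstock = 24.
This yields shadow prices y_catalyst = 3, y_feedstock = 3.5.
Reduced cost of additive E: c₃ − yᵀa₃ = 13.5 − (3·2 + 3.5·3) = 13.5 − 16.5 = -3.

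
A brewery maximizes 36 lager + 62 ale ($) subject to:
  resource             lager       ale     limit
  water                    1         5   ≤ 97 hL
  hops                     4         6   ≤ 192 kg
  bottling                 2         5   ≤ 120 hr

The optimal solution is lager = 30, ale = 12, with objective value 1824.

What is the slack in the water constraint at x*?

water used = 1·30 + 5·12 = 90; slack = 97 − 90 = 7.

7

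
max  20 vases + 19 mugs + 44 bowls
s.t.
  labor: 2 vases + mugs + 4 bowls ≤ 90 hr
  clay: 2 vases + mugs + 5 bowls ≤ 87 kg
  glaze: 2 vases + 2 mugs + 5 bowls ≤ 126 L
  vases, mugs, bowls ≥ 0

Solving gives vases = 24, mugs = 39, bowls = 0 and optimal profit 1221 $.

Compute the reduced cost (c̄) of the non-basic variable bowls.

Check each constraint at x*: labor 87/90 (slack 3); clay 87/87 (tight); glaze 126/126 (tight).
Since labor is not tight, its dual is 0.
The binding rows give the dual system: 2·y_clay + 2·y_glaze = 20 and 1·y_clay + 2·y_glaze = 19.
→ y_clay = 1 and y_glaze = 9.
Reduced cost of bowls: c₃ − yᵀa₃ = 44 − (1·5 + 9·5) = 44 − 50 = -6.

-6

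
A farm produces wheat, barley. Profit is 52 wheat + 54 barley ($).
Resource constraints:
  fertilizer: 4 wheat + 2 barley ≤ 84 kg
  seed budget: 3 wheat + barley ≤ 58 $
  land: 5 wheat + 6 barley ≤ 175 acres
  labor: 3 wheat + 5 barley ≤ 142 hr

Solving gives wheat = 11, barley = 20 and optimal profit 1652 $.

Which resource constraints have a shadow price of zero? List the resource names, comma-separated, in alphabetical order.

fertilizer: 84/84 (binding)
seed budget: 53/58 (slack 5)
land: 175/175 (binding)
labor: 133/142 (slack 9)
By complementary slackness, a constraint with positive slack has shadow price 0 → labor, seed budget.

labor, seed budget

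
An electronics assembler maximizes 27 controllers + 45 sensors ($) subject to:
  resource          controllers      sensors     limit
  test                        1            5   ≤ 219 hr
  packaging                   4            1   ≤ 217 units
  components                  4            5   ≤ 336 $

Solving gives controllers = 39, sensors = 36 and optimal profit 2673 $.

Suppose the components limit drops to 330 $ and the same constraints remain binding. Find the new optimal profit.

2637

At the optimum: test uses 219 of 219 (binding); packaging uses 192 of 217 (slack = 25); components uses 336 of 336 (binding).
By complementary slackness, y = 0 for the non-binding constraint.
Dual feasibility on the basic columns requires 1·y_test + 4·y_components = 27, 5·y_test + 5·y_components = 45.
This yields shadow prices y_test = 3, y_components = 6.
Δz = y_components·Δb = 6 × (-6) = -36, so new z* = 2673 − 36 = 2637.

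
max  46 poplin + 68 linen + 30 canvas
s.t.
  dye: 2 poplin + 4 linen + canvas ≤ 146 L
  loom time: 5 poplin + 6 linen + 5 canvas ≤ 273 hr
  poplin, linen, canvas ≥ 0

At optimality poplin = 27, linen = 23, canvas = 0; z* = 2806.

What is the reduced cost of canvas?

-8

Check each constraint at x*: dye 146/146 (tight); loom time 273/273 (tight).
From A_Bᵀ y = c: 2·y_dye + 5·y_loom time = 46; 4·y_dye + 6·y_loom time = 68.
This yields shadow prices y_dye = 8, y_loom time = 6.
Reduced cost of canvas: c₃ − yᵀa₃ = 30 − (8·1 + 6·5) = 30 − 38 = -8.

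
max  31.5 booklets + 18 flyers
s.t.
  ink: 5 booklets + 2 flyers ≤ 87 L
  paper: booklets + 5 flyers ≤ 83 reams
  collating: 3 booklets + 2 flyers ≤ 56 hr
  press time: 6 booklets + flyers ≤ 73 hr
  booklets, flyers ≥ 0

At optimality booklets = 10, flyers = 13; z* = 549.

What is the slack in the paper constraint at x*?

8

paper used = 1·10 + 5·13 = 75; slack = 83 − 75 = 8.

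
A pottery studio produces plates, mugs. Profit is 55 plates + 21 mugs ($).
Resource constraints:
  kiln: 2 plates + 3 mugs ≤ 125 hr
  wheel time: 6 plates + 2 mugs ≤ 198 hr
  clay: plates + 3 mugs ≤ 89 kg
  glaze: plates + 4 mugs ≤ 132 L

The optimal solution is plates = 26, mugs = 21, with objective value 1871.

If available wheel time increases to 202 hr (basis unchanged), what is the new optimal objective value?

Check each constraint at x*: kiln 115/125 (slack 10); wheel time 198/198 (tight); clay 89/89 (tight); glaze 110/132 (slack 22).
By complementary slackness, y = 0 for the non-binding constraints.
The binding rows give the dual system: 6·y_wheel time + 1·y_clay = 55 and 2·y_wheel time + 3·y_clay = 21.
This yields shadow prices y_wheel time = 9, y_clay = 1.
Δz = y_wheel time·Δb = 9 × (4) = 36, so new z* = 1871 + 36 = 1907.

1907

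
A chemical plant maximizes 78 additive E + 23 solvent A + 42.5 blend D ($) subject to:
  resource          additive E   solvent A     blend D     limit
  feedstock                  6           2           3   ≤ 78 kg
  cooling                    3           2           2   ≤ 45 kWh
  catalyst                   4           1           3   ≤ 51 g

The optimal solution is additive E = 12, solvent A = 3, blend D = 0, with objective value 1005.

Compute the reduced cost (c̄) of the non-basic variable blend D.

-5.5

At the optimum: feedstock uses 78 of 78 (binding); cooling uses 42 of 45 (slack = 3); catalyst uses 51 of 51 (binding).
Since cooling is not tight, its dual is 0.
From A_Bᵀ y = c: 6·y_feedstock + 4·y_catalyst = 78; 2·y_feedstock + 1·y_catalyst = 23.
→ y_feedstock = 7 and y_catalyst = 9.
Reduced cost of blend D: c₃ − yᵀa₃ = 42.5 − (7·3 + 9·3) = 42.5 − 48 = -5.5.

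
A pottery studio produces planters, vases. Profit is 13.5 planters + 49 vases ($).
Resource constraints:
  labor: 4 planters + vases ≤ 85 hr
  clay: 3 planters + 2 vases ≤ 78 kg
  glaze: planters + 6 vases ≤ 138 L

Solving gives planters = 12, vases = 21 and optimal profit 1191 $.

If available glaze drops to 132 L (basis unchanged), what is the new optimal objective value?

1146

At the optimum: labor uses 69 of 85 (slack = 16); clay uses 78 of 78 (binding); glaze uses 138 of 138 (binding).
By complementary slackness, y = 0 for the non-binding constraint.
Dual feasibility on the basic columns requires 3·y_clay + 1·y_glaze = 13.5, 2·y_clay + 6·y_glaze = 49.
→ y_clay = 2 and y_glaze = 7.5.
Δz = y_glaze·Δb = 7.5 × (-6) = -45, so new z* = 1191 − 45 = 1146.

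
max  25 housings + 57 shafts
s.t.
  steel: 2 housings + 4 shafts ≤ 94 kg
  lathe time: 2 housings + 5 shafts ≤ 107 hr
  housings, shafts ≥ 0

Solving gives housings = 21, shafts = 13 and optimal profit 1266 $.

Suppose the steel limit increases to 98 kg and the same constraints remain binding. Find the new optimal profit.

Check each constraint at x*: steel 94/94 (tight); lathe time 107/107 (tight).
The binding rows give the dual system: 2·y_steel + 2·y_lathe time = 25 and 4·y_steel + 5·y_lathe time = 57.
Solving: y_steel = 5.5, y_lathe time = 7.
Δz = y_steel·Δb = 5.5 × (4) = 22, so new z* = 1266 + 22 = 1288.

1288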